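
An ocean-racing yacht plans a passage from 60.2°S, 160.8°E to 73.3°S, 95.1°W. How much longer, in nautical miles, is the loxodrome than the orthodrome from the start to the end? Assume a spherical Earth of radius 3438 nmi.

Great circle: cos σ = sin φ₁ sin φ₂ + cos φ₁ cos φ₂ cos Δλ,  σ = 0.6495 rad → d_gc = 2233.0 nmi
Rhumb line: Δψ = -0.5949, q = Δφ/Δψ = 0.3843, d_rh = R√(Δφ²+q²Δλ²) = 2526.2 nmi
Excess = 2526.2 − 2233.0 = 293.2 ≈ 293 nmi

293 nmi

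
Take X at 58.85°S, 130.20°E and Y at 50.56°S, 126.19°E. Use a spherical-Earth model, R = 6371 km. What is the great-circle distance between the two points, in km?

957 km

Haversine: a = sin²(Δφ/2)+cos φ₁ cos φ₂ sin²(Δλ/2) = 0.00563;  σ = 2·atan2(√a,√(1−a))
σ = 8.604° → d = Rσ = 6371·0.15016 = 957 km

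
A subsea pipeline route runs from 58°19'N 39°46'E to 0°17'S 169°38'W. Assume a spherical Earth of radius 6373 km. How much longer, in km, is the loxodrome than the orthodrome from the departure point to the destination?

1965 km

Great circle: cos σ = sin φ₁ sin φ₂ + cos φ₁ cos φ₂ cos Δλ,  σ = 2.0508 rad → d_gc = 13069.8 km
Rhumb line: Δψ = -1.2646, q = Δφ/Δψ = 0.8088, d_rh = R√(Δφ²+q²Δλ²) = 15034.4 km
Excess = 15034.4 − 13069.8 = 1964.6 ≈ 1965 km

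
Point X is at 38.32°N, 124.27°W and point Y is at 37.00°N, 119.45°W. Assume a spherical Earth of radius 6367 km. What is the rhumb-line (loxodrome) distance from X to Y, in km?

Rhumb course C = atan2(Δλ, Δψ) with Δψ = ln[tan(π/4+φ₂/2)/tan(π/4+φ₁/2)] = -0.0291, Δλ = +0.0841 → C = 109.08°
d = R·|Δφ| / |cos C| = 6367·0.02304 / 0.32694 = 449 km

449 km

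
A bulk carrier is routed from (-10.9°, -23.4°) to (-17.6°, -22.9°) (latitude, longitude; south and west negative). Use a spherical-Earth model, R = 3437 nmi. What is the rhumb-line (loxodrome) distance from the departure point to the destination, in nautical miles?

Δψ = ln[tan(π/4+φ₂/2)/tan(π/4+φ₁/2)] = -0.1207;  Δφ = -0.1169 rad,  Δλ = +0.0087 rad
q = Δφ/Δψ = 0.9686
d = R·√(Δφ² + q²Δλ²) = 3437·0.11724 = 403 nmi

403 nmi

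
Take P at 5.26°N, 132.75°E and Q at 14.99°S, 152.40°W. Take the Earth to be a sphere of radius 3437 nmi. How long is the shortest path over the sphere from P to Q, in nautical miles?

cos σ = sin φ₁ sin φ₂ + cos φ₁ cos φ₂ cos Δλ
      = sin(5.26°)sin(-14.99°) + cos(5.26°)cos(-14.99°)cos(74.85°) = 0.2277
σ = 76.840° → d = Rσ = 3437·1.34110 = 4609 nmi

4609 nmi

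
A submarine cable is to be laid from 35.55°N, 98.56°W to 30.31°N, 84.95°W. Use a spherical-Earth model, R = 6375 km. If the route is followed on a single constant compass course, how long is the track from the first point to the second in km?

1398 km

Δψ = ln[tan(π/4+φ₂/2)/tan(π/4+φ₁/2)] = -0.1090;  Δφ = -0.0915 rad,  Δλ = +0.2375 rad
q = Δφ/Δψ = 0.8388
d = R·√(Δφ² + q²Δλ²) = 6375·0.21923 = 1398 km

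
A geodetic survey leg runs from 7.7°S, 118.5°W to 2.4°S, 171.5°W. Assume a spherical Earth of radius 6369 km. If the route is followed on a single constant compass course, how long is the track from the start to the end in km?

Rhumb course C = atan2(Δλ, Δψ) with Δψ = ln[tan(π/4+φ₂/2)/tan(π/4+φ₁/2)] = +0.0929, Δλ = -0.9250 → C = 275.73°
d = R·|Δφ| / |cos C| = 6369·0.09250 / 0.09992 = 5896 km

5896 km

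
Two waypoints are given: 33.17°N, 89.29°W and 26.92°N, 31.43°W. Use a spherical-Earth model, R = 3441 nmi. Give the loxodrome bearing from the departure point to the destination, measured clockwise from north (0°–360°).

Meridional parts: M(φ₁)=+0.6143, M(φ₂)=+0.4881 → ΔM = -0.1261;  Δλ = +1.0098 rad
tan C = Δλ / ΔM = -8.0070 → C = 97.12°

97.1°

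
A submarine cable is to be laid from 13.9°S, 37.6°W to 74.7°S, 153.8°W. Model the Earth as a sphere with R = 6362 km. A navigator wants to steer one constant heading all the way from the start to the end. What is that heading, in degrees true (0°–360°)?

229.0°

Meridional parts: M(φ₁)=-0.2450, M(φ₂)=-2.0076 → ΔM = -1.7625;  Δλ = -2.0281 rad
tan C = Δλ / ΔM = +1.1507 → C = 229.01°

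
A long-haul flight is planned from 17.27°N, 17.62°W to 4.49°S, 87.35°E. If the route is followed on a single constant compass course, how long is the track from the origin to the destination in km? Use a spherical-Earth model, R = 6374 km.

Δψ = ln[tan(π/4+φ₂/2)/tan(π/4+φ₁/2)] = -0.3845;  Δφ = -0.3798 rad,  Δλ = +1.8321 rad
q = Δφ/Δψ = 0.9876
d = R·√(Δφ² + q²Δλ²) = 6374·1.84886 = 11785 km

11785 km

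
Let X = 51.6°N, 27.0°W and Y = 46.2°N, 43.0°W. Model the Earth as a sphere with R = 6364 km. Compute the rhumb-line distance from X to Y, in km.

1312 km

Δψ = ln[tan(π/4+φ₂/2)/tan(π/4+φ₁/2)] = -0.1436;  Δφ = -0.0942 rad,  Δλ = -0.2793 rad
q = Δφ/Δψ = 0.6565
d = R·√(Δφ² + q²Δλ²) = 6364·0.20613 = 1312 km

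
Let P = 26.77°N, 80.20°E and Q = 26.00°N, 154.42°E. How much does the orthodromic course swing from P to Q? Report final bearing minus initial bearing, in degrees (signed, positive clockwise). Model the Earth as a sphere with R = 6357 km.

At departure: θ₁ = atan2(sin Δλ cos φ₂, cos φ₁ sin φ₂ − sin φ₁ cos φ₂ cos Δλ) = 71.98°
At arrival: θ₂ = atan2(sin Δλ cos φ₁, −cos φ₂ sin φ₁ + sin φ₂ cos φ₁ cos Δλ) = 109.15°
Δθ = θ₂ − θ₁ = +37.2°

+37.2°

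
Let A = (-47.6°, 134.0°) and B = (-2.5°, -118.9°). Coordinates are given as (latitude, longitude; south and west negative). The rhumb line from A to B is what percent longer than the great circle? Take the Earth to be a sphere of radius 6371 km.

4.1%

Great circle: σ = 1.7374 rad → d_gc = Rσ = 11069.2 km
Rhumb: Δφ = +0.7871, Δλ = +1.8692, Δψ = +0.9034, q = Δφ/Δψ = 0.8713 → d_rh = R√(Δφ²+q²Δλ²) = 11524.5 km
Excess = (11524.5 − 11069.2) / 11069.2 = 455.3 / 11069.2 = 4.11% ≈ 4.1%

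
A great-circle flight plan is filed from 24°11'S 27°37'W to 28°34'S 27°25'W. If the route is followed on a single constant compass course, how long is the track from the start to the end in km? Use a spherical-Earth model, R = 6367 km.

Rhumb course C = atan2(Δλ, Δψ) with Δψ = ln[tan(π/4+φ₂/2)/tan(π/4+φ₁/2)] = -0.0854, Δλ = +0.0035 → C = 177.66°
d = R·|Δφ| / |cos C| = 6367·0.07650 / 0.99917 = 488 km

488 km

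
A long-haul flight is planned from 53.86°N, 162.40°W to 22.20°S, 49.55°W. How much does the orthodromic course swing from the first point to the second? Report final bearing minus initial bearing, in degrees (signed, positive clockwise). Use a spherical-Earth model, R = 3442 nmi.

+55.1°

At departure: θ₁ = atan2(sin Δλ cos φ₂, cos φ₁ sin φ₂ − sin φ₁ cos φ₂ cos Δλ) = 85.48°
At arrival: θ₂ = atan2(sin Δλ cos φ₁, −cos φ₂ sin φ₁ + sin φ₂ cos φ₁ cos Δλ) = 140.58°
Δθ = θ₂ − θ₁ = +55.1°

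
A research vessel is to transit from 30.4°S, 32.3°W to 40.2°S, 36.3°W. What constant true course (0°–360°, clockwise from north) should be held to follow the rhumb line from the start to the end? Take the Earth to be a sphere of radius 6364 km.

Δψ = ln[tan(π/4+φ₂/2)/tan(π/4+φ₁/2)] = -0.2101
Δλ = -0.0698 rad (taken the short way round)
course = atan2(Δλ, Δψ) = 198.38°

198.4°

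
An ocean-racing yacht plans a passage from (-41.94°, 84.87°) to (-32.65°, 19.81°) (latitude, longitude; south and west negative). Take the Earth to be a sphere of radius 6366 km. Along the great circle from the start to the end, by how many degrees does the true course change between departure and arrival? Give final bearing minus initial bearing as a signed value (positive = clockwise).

At departure: θ₁ = atan2(sin Δλ cos φ₂, cos φ₁ sin φ₂ − sin φ₁ cos φ₂ cos Δλ) = 257.88°
At arrival: θ₂ = atan2(sin Δλ cos φ₁, −cos φ₂ sin φ₁ + sin φ₂ cos φ₁ cos Δλ) = 300.26°
Δθ = θ₂ − θ₁ = +42.4°

+42.4°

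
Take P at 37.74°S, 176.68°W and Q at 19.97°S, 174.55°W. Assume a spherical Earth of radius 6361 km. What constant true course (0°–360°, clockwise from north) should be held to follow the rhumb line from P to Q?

Meridional parts: M(φ₁)=-0.7122, M(φ₂)=-0.3558 → ΔM = +0.3564;  Δλ = +0.0372 rad
tan C = Δλ / ΔM = +0.1043 → C = 5.95°

6.0°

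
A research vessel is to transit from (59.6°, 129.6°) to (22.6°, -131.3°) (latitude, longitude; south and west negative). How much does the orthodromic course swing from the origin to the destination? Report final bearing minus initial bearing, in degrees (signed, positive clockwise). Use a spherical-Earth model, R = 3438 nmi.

Initial bearing θ₁ = atan2(sin Δλ cos φ₂, cos φ₁ sin φ₂ − sin φ₁ cos φ₂ cos Δλ) = 70.63°
Final bearing θ₂ = (initial bearing from the destination back to the start) + 180° = 148.86°
Δθ = θ₂ − θ₁ = +78.2°

+78.2°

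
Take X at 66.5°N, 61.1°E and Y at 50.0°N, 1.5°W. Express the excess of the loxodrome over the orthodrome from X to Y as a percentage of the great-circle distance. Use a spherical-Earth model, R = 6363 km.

Great circle: σ = 0.6086 rad → d_gc = Rσ = 3872.4 km
Rhumb: Δφ = -0.2880, Δλ = -1.0926, Δψ = -0.5595, q = Δφ/Δψ = 0.5147 → d_rh = R√(Δφ²+q²Δλ²) = 4020.0 km
Excess = (4020.0 − 3872.4) / 3872.4 = 147.6 / 3872.4 = 3.81% ≈ 3.8%

3.8%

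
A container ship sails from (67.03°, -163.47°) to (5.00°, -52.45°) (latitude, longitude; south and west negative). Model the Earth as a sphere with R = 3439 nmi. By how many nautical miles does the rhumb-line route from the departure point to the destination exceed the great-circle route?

Great circle: cos σ = sin φ₁ sin φ₂ + cos φ₁ cos φ₂ cos Δλ,  σ = 1.6300 rad → d_gc = 5605.7 nmi
Rhumb line: Δψ = -1.5063, q = Δφ/Δψ = 0.7187, d_rh = R√(Δφ²+q²Δλ²) = 6066.3 nmi
Excess = 6066.3 − 5605.7 = 460.6 ≈ 461 nmi

461 nmi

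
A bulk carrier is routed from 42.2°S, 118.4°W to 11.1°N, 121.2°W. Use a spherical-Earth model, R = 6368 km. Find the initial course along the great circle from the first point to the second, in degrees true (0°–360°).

N = sin Δλ·cos φ₂ = -0.0479;  D = cos φ₁ sin φ₂ − sin φ₁ cos φ₂ cos Δλ = +0.8010
initial course = atan2(N, D) = 356.58°

356.6°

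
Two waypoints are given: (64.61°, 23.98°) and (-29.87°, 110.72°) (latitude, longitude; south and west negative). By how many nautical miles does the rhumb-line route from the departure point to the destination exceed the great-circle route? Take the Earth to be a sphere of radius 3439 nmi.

139 nmi

Great circle: cos σ = sin φ₁ sin φ₂ + cos φ₁ cos φ₂ cos Δλ,  σ = 2.0139 rad → d_gc = 6926.0 nmi
Rhumb line: Δψ = -2.0372, q = Δφ/Δψ = 0.8095, d_rh = R√(Δφ²+q²Δλ²) = 7065.3 nmi
Excess = 7065.3 − 6926.0 = 139.3 ≈ 139 nmi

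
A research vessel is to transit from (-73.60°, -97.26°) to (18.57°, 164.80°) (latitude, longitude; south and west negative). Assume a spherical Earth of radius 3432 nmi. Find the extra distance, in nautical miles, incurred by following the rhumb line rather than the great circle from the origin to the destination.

Great circle: cos σ = sin φ₁ sin φ₂ + cos φ₁ cos φ₂ cos Δλ,  σ = 1.9203 rad → d_gc = 6590.6 nmi
Rhumb line: Δψ = +2.2672, q = Δφ/Δψ = 0.7096, d_rh = R√(Δφ²+q²Δλ²) = 6914.4 nmi
Excess = 6914.4 − 6590.6 = 323.8 ≈ 324 nmi

324 nmi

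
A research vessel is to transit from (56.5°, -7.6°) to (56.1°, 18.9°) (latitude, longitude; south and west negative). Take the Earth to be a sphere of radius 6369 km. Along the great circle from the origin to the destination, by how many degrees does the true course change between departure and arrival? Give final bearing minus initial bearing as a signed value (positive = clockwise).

At departure: θ₁ = atan2(sin Δλ cos φ₂, cos φ₁ sin φ₂ − sin φ₁ cos φ₂ cos Δλ) = 80.45°
At arrival: θ₂ = atan2(sin Δλ cos φ₁, −cos φ₂ sin φ₁ + sin φ₂ cos φ₁ cos Δλ) = 102.61°
Δθ = θ₂ − θ₁ = +22.2°

+22.2°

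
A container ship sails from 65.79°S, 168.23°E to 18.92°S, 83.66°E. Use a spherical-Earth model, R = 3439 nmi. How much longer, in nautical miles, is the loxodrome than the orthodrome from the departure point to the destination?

216 nmi

Great circle: cos σ = sin φ₁ sin φ₂ + cos φ₁ cos φ₂ cos Δλ,  σ = 1.2319 rad → d_gc = 4236.5 nmi
Rhumb line: Δψ = +1.2032, q = Δφ/Δψ = 0.6799, d_rh = R√(Δφ²+q²Δλ²) = 4452.5 nmi
Excess = 4452.5 − 4236.5 = 216.0 ≈ 216 nmi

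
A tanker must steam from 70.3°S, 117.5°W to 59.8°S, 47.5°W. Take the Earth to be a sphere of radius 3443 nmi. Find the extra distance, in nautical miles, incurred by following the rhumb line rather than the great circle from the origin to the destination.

Great circle: cos σ = sin φ₁ sin φ₂ + cos φ₁ cos φ₂ cos Δλ,  σ = 0.5122 rad → d_gc = 1763.4 nmi
Rhumb line: Δψ = +0.4408, q = Δφ/Δψ = 0.4157, d_rh = R√(Δφ²+q²Δλ²) = 1859.0 nmi
Excess = 1859.0 − 1763.4 = 95.6 ≈ 96 nmi

96 nmi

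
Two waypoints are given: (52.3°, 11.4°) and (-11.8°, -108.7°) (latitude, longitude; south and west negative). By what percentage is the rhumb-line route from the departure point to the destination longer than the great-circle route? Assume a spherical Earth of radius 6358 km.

4.5%

Great circle: σ = 2.0511 rad → d_gc = Rσ = 13040.6 km
Rhumb: Δφ = -1.1188, Δλ = -2.0961, Δψ = -1.2821, q = Δφ/Δψ = 0.8726 → d_rh = R√(Δφ²+q²Δλ²) = 13632.1 km
Excess = (13632.1 − 13040.6) / 13040.6 = 591.5 / 13040.6 = 4.54% ≈ 4.5%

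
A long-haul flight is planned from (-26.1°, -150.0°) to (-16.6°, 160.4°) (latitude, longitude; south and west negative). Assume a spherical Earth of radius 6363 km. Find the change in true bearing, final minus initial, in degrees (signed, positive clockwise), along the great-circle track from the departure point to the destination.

+19.2°

At departure: θ₁ = atan2(sin Δλ cos φ₂, cos φ₁ sin φ₂ − sin φ₁ cos φ₂ cos Δλ) = 271.31°
At arrival: θ₂ = atan2(sin Δλ cos φ₁, −cos φ₂ sin φ₁ + sin φ₂ cos φ₁ cos Δλ) = 290.47°
Δθ = θ₂ − θ₁ = +19.2°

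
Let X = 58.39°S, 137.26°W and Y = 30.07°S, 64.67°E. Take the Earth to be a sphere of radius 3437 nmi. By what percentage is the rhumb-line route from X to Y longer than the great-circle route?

26.5%

Great circle: σ = 1.5648 rad → d_gc = Rσ = 5378.4 nmi
Rhumb: Δφ = +0.4943, Δλ = -2.7588, Δψ = +0.7114, q = Δφ/Δψ = 0.6948 → d_rh = R√(Δφ²+q²Δλ²) = 6804.0 nmi
Excess = (6804.0 − 5378.4) / 5378.4 = 1425.6 / 5378.4 = 26.51% ≈ 26.5%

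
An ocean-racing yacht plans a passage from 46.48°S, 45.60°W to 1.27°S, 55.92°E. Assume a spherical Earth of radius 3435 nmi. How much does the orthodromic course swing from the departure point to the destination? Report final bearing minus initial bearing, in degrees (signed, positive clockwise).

-56.5°

At departure: θ₁ = atan2(sin Δλ cos φ₂, cos φ₁ sin φ₂ − sin φ₁ cos φ₂ cos Δλ) = 99.28°
At arrival: θ₂ = atan2(sin Δλ cos φ₁, −cos φ₂ sin φ₁ + sin φ₂ cos φ₁ cos Δλ) = 42.83°
Δθ = θ₂ − θ₁ = -56.5°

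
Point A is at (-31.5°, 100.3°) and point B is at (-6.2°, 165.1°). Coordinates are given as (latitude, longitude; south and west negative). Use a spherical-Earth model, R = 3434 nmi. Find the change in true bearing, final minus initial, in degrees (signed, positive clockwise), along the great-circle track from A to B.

-23.7°

At departure: θ₁ = atan2(sin Δλ cos φ₂, cos φ₁ sin φ₂ − sin φ₁ cos φ₂ cos Δλ) = 81.83°
At arrival: θ₂ = atan2(sin Δλ cos φ₁, −cos φ₂ sin φ₁ + sin φ₂ cos φ₁ cos Δλ) = 58.10°
Δθ = θ₂ − θ₁ = -23.7°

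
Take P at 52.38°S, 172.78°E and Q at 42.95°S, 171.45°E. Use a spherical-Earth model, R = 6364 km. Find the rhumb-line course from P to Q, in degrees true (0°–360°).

Δψ = ln[tan(π/4+φ₂/2)/tan(π/4+φ₁/2)] = +0.2453
Δλ = -0.0232 rad (taken the short way round)
course = atan2(Δλ, Δψ) = 354.59°

354.6°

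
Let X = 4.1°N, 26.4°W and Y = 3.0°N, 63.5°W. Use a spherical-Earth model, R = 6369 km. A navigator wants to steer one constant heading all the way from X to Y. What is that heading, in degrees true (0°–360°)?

Δψ = ln[tan(π/4+φ₂/2)/tan(π/4+φ₁/2)] = -0.0192
Δλ = -0.6475 rad (taken the short way round)
course = atan2(Δλ, Δψ) = 268.30°

268.3°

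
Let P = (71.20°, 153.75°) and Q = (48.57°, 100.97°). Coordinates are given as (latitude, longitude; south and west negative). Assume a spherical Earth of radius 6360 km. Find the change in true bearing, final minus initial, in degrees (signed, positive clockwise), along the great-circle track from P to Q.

At departure: θ₁ = atan2(sin Δλ cos φ₂, cos φ₁ sin φ₂ − sin φ₁ cos φ₂ cos Δλ) = 255.40°
At arrival: θ₂ = atan2(sin Δλ cos φ₁, −cos φ₂ sin φ₁ + sin φ₂ cos φ₁ cos Δλ) = 208.12°
Δθ = θ₂ − θ₁ = -47.3°

-47.3°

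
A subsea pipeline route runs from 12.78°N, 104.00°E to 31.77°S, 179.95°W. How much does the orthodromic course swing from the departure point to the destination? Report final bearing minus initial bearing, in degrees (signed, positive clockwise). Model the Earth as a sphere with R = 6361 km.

Initial bearing θ₁ = atan2(sin Δλ cos φ₂, cos φ₁ sin φ₂ − sin φ₁ cos φ₂ cos Δλ) = 124.11°
Final bearing θ₂ = (initial bearing from the destination back to the start) + 180° = 108.24°
Δθ = θ₂ − θ₁ = -15.9°

-15.9°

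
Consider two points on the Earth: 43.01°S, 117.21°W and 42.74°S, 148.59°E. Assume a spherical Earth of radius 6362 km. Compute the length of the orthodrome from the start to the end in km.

cos σ = sin φ₁ sin φ₂ + cos φ₁ cos φ₂ cos Δλ
      = sin(-43.01°)sin(-42.74°) + cos(-43.01°)cos(-42.74°)cos(-94.20°) = 0.4236
σ = 64.937° → d = Rσ = 6362·1.13337 = 7211 km

7211 km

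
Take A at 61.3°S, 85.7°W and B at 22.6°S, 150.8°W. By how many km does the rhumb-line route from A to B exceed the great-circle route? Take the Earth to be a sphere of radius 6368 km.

179 km

Great circle: cos σ = sin φ₁ sin φ₂ + cos φ₁ cos φ₂ cos Δλ,  σ = 1.0196 rad → d_gc = 6492.50 km
Rhumb line: Δψ = +0.9582, q = Δφ/Δψ = 0.7049, d_rh = R√(Δφ²+q²Δλ²) = 6671.96 km
Excess = 6671.96 − 6492.50 = 179.46 ≈ 179 km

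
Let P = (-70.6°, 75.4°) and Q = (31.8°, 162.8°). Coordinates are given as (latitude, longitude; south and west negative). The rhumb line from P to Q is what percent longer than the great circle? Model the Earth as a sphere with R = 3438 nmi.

Great circle: σ = 2.0763 rad → d_gc = Rσ = 7138.3 nmi
Rhumb: Δφ = +1.7872, Δλ = +1.5254, Δψ = +2.3524, q = Δφ/Δψ = 0.7597 → d_rh = R√(Δφ²+q²Δλ²) = 7323.2 nmi
Excess = (7323.2 − 7138.3) / 7138.3 = 184.9 / 7138.3 = 2.59% ≈ 2.6%

2.6%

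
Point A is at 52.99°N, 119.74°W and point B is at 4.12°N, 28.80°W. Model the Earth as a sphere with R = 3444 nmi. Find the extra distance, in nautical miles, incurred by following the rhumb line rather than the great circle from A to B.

Great circle: cos σ = sin φ₁ sin φ₂ + cos φ₁ cos φ₂ cos Δλ,  σ = 1.5233 rad → d_gc = 5246.1 nmi
Rhumb line: Δψ = -1.0226, q = Δφ/Δψ = 0.8341, d_rh = R√(Δφ²+q²Δλ²) = 5423.9 nmi
Excess = 5423.9 − 5246.1 = 177.8 ≈ 178 nmi

178 nmi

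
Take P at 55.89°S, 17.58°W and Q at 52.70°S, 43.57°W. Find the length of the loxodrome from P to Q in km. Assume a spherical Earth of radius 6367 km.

1721 km

Rhumb course C = atan2(Δλ, Δψ) with Δψ = ln[tan(π/4+φ₂/2)/tan(π/4+φ₁/2)] = +0.0955, Δλ = -0.4536 → C = 281.88°
d = R·|Δφ| / |cos C| = 6367·0.05568 / 0.20593 = 1721 km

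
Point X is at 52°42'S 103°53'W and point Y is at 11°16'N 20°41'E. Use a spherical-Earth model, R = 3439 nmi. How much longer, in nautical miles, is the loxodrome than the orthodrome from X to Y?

Great circle: cos σ = sin φ₁ sin φ₂ + cos φ₁ cos φ₂ cos Δλ,  σ = 2.0859 rad → d_gc = 7173.3 nmi
Rhumb line: Δψ = +1.2841, q = Δφ/Δψ = 0.8694, d_rh = R√(Δφ²+q²Δλ²) = 7549.7 nmi
Excess = 7549.7 − 7173.3 = 376.4 ≈ 376 nmi

376 nmi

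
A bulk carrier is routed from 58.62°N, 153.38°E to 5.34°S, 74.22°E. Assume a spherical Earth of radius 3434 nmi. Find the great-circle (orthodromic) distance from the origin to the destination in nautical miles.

Haversine: a = sin²(Δφ/2)+cos φ₁ cos φ₂ sin²(Δλ/2) = 0.49097;  σ = 2·atan2(√a,√(1−a))
σ = 88.966° → d = Rσ = 3434·1.55274 = 5332 nmi

5332 nmi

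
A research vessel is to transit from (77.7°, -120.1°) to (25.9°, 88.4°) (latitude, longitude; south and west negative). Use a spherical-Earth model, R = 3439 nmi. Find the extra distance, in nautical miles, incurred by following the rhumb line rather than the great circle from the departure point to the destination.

Great circle: cos σ = sin φ₁ sin φ₂ + cos φ₁ cos φ₂ cos Δλ,  σ = 1.3095 rad → d_gc = 4503.3 nmi
Rhumb line: Δψ = -1.7597, q = Δφ/Δψ = 0.5138, d_rh = R√(Δφ²+q²Δλ²) = 5612.0 nmi
Excess = 5612.0 − 4503.3 = 1108.7 ≈ 1109 nmi

1109 nmi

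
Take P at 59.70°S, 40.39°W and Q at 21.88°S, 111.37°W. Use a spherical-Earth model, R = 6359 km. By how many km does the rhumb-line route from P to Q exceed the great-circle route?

Great circle: cos σ = sin φ₁ sin φ₂ + cos φ₁ cos φ₂ cos Δλ,  σ = 1.0766 rad → d_gc = 6846.0 km
Rhumb line: Δψ = +0.9150, q = Δφ/Δψ = 0.7214, d_rh = R√(Δφ²+q²Δλ²) = 7065.0 km
Excess = 7065.0 − 6846.0 = 219.0 ≈ 219 km

219 km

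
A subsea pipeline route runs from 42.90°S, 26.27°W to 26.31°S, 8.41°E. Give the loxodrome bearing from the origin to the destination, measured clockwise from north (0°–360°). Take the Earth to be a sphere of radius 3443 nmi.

59.7°

Δψ = ln[tan(π/4+φ₂/2)/tan(π/4+φ₁/2)] = +0.3542
Δλ = +0.6053 rad (taken the short way round)
course = atan2(Δλ, Δψ) = 59.66°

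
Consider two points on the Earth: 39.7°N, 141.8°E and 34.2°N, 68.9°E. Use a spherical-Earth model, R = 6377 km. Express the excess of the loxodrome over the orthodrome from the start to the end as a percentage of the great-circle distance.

Great circle: σ = 0.9930 rad → d_gc = Rσ = 6332.5 km
Rhumb: Δφ = -0.0960, Δλ = -1.2723, Δψ = -0.1202, q = Δφ/Δψ = 0.7985 → d_rh = R√(Δφ²+q²Δλ²) = 6507.7 km
Excess = (6507.7 − 6332.5) / 6332.5 = 175.2 / 6332.5 = 2.77% ≈ 2.8%

2.8%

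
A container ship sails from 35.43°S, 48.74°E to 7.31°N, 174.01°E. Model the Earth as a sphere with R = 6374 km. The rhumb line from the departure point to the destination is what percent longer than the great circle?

Great circle: σ = 2.1418 rad → d_gc = Rσ = 13651.6 km
Rhumb: Δφ = +0.7460, Δλ = +2.1864, Δψ = +0.7900, q = Δφ/Δψ = 0.9443 → d_rh = R√(Δφ²+q²Δλ²) = 13992.3 km
Excess = (13992.3 − 13651.6) / 13651.6 = 340.7 / 13651.6 = 2.50% ≈ 2.5%

2.5%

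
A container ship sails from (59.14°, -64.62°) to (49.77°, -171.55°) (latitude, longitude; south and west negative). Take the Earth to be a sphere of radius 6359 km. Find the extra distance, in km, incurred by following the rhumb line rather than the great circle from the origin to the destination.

Great circle: cos σ = sin φ₁ sin φ₂ + cos φ₁ cos φ₂ cos Δλ,  σ = 0.9777 rad → d_gc = 6217.4 km
Rhumb line: Δψ = -0.2829, q = Δφ/Δψ = 0.5781, d_rh = R√(Δφ²+q²Δλ²) = 6939.6 km
Excess = 6939.6 − 6217.4 = 722.2 ≈ 722 km

722 km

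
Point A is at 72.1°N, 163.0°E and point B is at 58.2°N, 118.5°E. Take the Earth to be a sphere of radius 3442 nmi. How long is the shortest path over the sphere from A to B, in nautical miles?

cos σ = sin φ₁ sin φ₂ + cos φ₁ cos φ₂ cos Δλ
      = sin(72.10°)sin(58.20°) + cos(72.10°)cos(58.20°)cos(-44.50°) = 0.9243
σ = 22.441° → d = Rσ = 3442·0.39167 = 1348 nmi

1348 nmi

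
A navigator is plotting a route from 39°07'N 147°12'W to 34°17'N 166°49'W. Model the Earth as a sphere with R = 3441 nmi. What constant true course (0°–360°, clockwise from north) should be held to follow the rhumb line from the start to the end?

252.9°

Meridional parts: M(φ₁)=+0.7429, M(φ₂)=+0.6376 → ΔM = -0.1053;  Δλ = -0.3424 rad
tan C = Δλ / ΔM = +3.2521 → C = 252.91°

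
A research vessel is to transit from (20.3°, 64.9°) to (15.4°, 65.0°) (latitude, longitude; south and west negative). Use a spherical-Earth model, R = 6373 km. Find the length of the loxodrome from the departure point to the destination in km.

Δψ = ln[tan(π/4+φ₂/2)/tan(π/4+φ₁/2)] = -0.0899;  Δφ = -0.0855 rad,  Δλ = +0.0017 rad
q = Δφ/Δψ = 0.9515
d = R·√(Δφ² + q²Δλ²) = 6373·0.08554 = 545 km

545 km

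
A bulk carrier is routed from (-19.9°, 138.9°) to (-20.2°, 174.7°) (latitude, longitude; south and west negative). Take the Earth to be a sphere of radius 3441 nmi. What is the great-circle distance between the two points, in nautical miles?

2016 nmi

cos σ = sin φ₁ sin φ₂ + cos φ₁ cos φ₂ cos Δλ
      = sin(-19.90°)sin(-20.20°) + cos(-19.90°)cos(-20.20°)cos(35.80°) = 0.8333
σ = 33.565° → d = Rσ = 3441·0.58582 = 2016 nmi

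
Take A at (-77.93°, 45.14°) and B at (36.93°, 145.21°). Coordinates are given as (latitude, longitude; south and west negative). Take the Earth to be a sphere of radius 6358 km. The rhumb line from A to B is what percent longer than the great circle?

4.3%

Great circle: σ = 2.2354 rad → d_gc = Rσ = 14213.0 km
Rhumb: Δφ = +2.0047, Δλ = +1.7466, Δψ = +2.9414, q = Δφ/Δψ = 0.6815 → d_rh = R√(Δφ²+q²Δλ²) = 14823.4 km
Excess = (14823.4 − 14213.0) / 14213.0 = 610.4 / 14213.0 = 4.29% ≈ 4.3%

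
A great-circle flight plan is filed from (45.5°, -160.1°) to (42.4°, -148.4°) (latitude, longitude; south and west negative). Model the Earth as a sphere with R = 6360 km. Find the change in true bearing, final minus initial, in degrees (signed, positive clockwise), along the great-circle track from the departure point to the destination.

+8.1°

At departure: θ₁ = atan2(sin Δλ cos φ₂, cos φ₁ sin φ₂ − sin φ₁ cos φ₂ cos Δλ) = 106.07°
At arrival: θ₂ = atan2(sin Δλ cos φ₁, −cos φ₂ sin φ₁ + sin φ₂ cos φ₁ cos Δλ) = 114.21°
Δθ = θ₂ − θ₁ = +8.1°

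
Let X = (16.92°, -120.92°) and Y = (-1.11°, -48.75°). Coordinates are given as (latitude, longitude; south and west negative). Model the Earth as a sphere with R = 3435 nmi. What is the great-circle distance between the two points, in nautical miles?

4395 nmi

cos σ = sin φ₁ sin φ₂ + cos φ₁ cos φ₂ cos Δλ
      = sin(16.92°)sin(-1.11°) + cos(16.92°)cos(-1.11°)cos(72.17°) = 0.2872
σ = 73.307° → d = Rσ = 3435·1.27945 = 4395 nmi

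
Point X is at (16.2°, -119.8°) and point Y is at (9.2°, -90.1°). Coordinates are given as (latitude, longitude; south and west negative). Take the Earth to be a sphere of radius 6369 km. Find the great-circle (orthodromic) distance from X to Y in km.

3309 km

cos σ = sin φ₁ sin φ₂ + cos φ₁ cos φ₂ cos Δλ
      = sin(16.20°)sin(9.20°) + cos(16.20°)cos(9.20°)cos(29.70°) = 0.8680
σ = 29.771° → d = Rσ = 6369·0.51960 = 3309 km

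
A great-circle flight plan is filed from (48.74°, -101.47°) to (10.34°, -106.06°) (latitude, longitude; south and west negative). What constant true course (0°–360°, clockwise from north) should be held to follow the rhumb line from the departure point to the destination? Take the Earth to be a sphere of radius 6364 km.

185.8°

Δψ = ln[tan(π/4+φ₂/2)/tan(π/4+φ₁/2)] = -0.7955
Δλ = -0.0801 rad (taken the short way round)
course = atan2(Δλ, Δψ) = 185.75°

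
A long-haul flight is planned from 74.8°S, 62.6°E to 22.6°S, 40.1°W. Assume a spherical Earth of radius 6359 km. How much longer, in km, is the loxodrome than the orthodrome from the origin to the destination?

739 km

Great circle: cos σ = sin φ₁ sin φ₂ + cos φ₁ cos φ₂ cos Δλ,  σ = 1.2476 rad → d_gc = 7933.2 km
Rhumb line: Δψ = +1.6091, q = Δφ/Δψ = 0.5662, d_rh = R√(Δφ²+q²Δλ²) = 8672.5 km
Excess = 8672.5 − 7933.2 = 739.3 ≈ 739 km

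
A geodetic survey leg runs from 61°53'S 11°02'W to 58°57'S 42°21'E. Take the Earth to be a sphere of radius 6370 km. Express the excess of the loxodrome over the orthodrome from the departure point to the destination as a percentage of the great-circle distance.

Great circle: σ = 0.4496 rad → d_gc = Rσ = 2864.3 km
Rhumb: Δφ = +0.0512, Δλ = +0.9317, Δψ = +0.1038, q = Δφ/Δψ = 0.4933 → d_rh = R√(Δφ²+q²Δλ²) = 2945.9 km
Excess = (2945.9 − 2864.3) / 2864.3 = 81.6 / 2864.3 = 2.849% ≈ 2.8%

2.8%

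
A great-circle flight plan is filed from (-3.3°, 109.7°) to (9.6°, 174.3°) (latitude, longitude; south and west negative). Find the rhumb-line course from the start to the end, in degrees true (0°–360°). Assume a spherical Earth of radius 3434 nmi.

Meridional parts: M(φ₁)=-0.0576, M(φ₂)=+0.1683 → ΔM = +0.2260;  Δλ = +1.1275 rad
tan C = Δλ / ΔM = +4.9895 → C = 78.67°

78.7°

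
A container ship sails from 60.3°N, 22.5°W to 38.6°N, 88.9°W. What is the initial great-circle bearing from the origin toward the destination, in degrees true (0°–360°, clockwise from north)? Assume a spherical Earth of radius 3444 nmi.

273.0°

N = sin Δλ·cos φ₂ = -0.7162;  D = cos φ₁ sin φ₂ − sin φ₁ cos φ₂ cos Δλ = +0.0373
initial course = atan2(N, D) = 272.98°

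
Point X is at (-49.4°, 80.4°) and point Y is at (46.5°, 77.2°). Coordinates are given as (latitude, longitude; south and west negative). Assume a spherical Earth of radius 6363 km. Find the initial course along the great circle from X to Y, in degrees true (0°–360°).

θ = atan2( sin Δλ·cos φ₂ ,  cos φ₁ sin φ₂ − sin φ₁ cos φ₂ cos Δλ )
  = atan2(-0.0384, +0.9939) = 357.79°

357.8°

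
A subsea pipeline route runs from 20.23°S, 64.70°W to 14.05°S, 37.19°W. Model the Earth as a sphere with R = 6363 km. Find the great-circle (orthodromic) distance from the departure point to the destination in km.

Haversine: a = sin²(Δφ/2)+cos φ₁ cos φ₂ sin²(Δλ/2) = 0.05437;  σ = 2·atan2(√a,√(1−a))
σ = 26.967° → d = Rσ = 6363·0.47066 = 2995 km

2995 km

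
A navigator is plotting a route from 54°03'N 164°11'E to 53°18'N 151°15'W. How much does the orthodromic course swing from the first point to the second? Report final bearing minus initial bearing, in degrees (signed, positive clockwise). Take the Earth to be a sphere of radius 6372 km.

At departure: θ₁ = atan2(sin Δλ cos φ₂, cos φ₁ sin φ₂ − sin φ₁ cos φ₂ cos Δλ) = 73.27°
At arrival: θ₂ = atan2(sin Δλ cos φ₁, −cos φ₂ sin φ₁ + sin φ₂ cos φ₁ cos Δλ) = 109.82°
Δθ = θ₂ − θ₁ = +36.5°

+36.5°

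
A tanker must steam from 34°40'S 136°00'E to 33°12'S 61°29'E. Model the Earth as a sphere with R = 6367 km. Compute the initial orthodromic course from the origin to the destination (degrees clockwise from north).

248.2°

N = sin Δλ·cos φ₂ = -0.8064;  D = cos φ₁ sin φ₂ − sin φ₁ cos φ₂ cos Δλ = -0.3233
initial course = atan2(N, D) = 248.15°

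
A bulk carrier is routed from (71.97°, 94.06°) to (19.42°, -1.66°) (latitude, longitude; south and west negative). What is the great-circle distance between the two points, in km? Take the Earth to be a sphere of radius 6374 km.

8156 km

cos σ = sin φ₁ sin φ₂ + cos φ₁ cos φ₂ cos Δλ
      = sin(71.97°)sin(19.42°) + cos(71.97°)cos(19.42°)cos(-95.72°) = 0.2871
σ = 73.317° → d = Rσ = 6374·1.27963 = 8156 km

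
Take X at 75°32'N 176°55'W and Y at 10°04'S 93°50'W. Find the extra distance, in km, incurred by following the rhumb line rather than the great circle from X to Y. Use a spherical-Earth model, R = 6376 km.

438 km

Great circle: cos σ = sin φ₁ sin φ₂ + cos φ₁ cos φ₂ cos Δλ,  σ = 1.7109 rad → d_gc = 10908.6 km
Rhumb line: Δψ = -2.2408, q = Δφ/Δψ = 0.6667, d_rh = R√(Δφ²+q²Δλ²) = 11346.3 km
Excess = 11346.3 − 10908.6 = 437.7 ≈ 438 km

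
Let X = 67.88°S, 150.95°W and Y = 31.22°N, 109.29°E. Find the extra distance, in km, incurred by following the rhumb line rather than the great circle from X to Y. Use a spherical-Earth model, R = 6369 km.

435 km

Great circle: cos σ = sin φ₁ sin φ₂ + cos φ₁ cos φ₂ cos Δλ,  σ = 2.1350 rad → d_gc = 13598.0 km
Rhumb line: Δψ = +2.2064, q = Δφ/Δψ = 0.7839, d_rh = R√(Δφ²+q²Δλ²) = 14032.8 km
Excess = 14032.8 − 13598.0 = 434.8 ≈ 435 km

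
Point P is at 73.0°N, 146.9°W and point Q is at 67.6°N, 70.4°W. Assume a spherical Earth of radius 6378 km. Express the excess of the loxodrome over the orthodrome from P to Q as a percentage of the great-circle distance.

Great circle: σ = 0.4271 rad → d_gc = Rσ = 2724.3 km
Rhumb: Δφ = -0.0942, Δλ = +1.3352, Δψ = -0.2813, q = Δφ/Δψ = 0.3350 → d_rh = R√(Δφ²+q²Δλ²) = 2915.5 km
Excess = (2915.5 − 2724.3) / 2724.3 = 191.2 / 2724.3 = 7.02% ≈ 7.0%

7.0%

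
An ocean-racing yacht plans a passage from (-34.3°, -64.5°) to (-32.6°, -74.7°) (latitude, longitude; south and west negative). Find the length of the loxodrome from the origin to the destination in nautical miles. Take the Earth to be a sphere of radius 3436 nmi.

Rhumb course C = atan2(Δλ, Δψ) with Δψ = ln[tan(π/4+φ₂/2)/tan(π/4+φ₁/2)] = +0.0356, Δλ = -0.1780 → C = 281.30°
d = R·|Δφ| / |cos C| = 3436·0.02967 / 0.19590 = 520 nmi

520 nmi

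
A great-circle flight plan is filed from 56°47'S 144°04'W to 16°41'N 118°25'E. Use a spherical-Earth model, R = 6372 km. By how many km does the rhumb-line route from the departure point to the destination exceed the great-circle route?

324 km

Great circle: cos σ = sin φ₁ sin φ₂ + cos φ₁ cos φ₂ cos Δλ,  σ = 1.8847 rad → d_gc = 12009.6 km
Rhumb line: Δψ = +1.5051, q = Δφ/Δψ = 0.8519, d_rh = R√(Δφ²+q²Δλ²) = 12333.5 km
Excess = 12333.5 − 12009.6 = 323.9 ≈ 324 km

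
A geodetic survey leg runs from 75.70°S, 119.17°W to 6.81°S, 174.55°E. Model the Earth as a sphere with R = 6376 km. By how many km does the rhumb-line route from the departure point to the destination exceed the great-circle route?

263 km

Great circle: cos σ = sin φ₁ sin φ₂ + cos φ₁ cos φ₂ cos Δλ,  σ = 1.3556 rad → d_gc = 8643.16 km
Rhumb line: Δψ = +1.9568, q = Δφ/Δψ = 0.6145, d_rh = R√(Δφ²+q²Δλ²) = 8905.69 km
Excess = 8905.69 − 8643.16 = 262.53 ≈ 263 km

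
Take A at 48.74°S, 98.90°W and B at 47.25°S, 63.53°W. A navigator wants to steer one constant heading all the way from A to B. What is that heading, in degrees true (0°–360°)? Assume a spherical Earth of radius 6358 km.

86.4°

Δψ = ln[tan(π/4+φ₂/2)/tan(π/4+φ₁/2)] = +0.0389
Δλ = +0.6173 rad (taken the short way round)
course = atan2(Δλ, Δψ) = 86.40°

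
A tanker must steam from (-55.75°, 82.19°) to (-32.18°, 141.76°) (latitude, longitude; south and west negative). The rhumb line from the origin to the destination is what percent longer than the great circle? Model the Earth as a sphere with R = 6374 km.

Great circle: σ = 0.8210 rad → d_gc = Rσ = 5233.1 km
Rhumb: Δφ = +0.4114, Δλ = +1.0397, Δψ = +0.5835, q = Δφ/Δψ = 0.7050 → d_rh = R√(Δφ²+q²Δλ²) = 5357.4 km
Excess = (5357.4 − 5233.1) / 5233.1 = 124.3 / 5233.1 = 2.38% ≈ 2.4%

2.4%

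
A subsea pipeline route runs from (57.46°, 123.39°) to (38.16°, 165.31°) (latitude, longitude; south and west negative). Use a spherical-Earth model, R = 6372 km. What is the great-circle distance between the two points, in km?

Haversine: a = sin²(Δφ/2)+cos φ₁ cos φ₂ sin²(Δλ/2) = 0.08222;  σ = 2·atan2(√a,√(1−a))
σ = 33.326° → d = Rσ = 6372·0.58164 = 3706 km

3706 km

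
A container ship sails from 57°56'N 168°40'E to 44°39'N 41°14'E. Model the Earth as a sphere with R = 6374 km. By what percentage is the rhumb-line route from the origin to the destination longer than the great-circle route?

Great circle: σ = 1.1961 rad → d_gc = Rσ = 7624.0 km
Rhumb: Δφ = -0.2318, Δλ = -2.2241, Δψ = -0.3742, q = Δφ/Δψ = 0.6195 → d_rh = R√(Δφ²+q²Δλ²) = 8906.5 km
Excess = (8906.5 − 7624.0) / 7624.0 = 1282.5 / 7624.0 = 16.82% ≈ 16.8%

16.8%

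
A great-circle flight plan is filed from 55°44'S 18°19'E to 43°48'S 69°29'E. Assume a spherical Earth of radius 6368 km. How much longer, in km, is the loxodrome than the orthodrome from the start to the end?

Great circle: cos σ = sin φ₁ sin φ₂ + cos φ₁ cos φ₂ cos Δλ,  σ = 0.5973 rad → d_gc = 3803.903 km
Rhumb line: Δψ = +0.3247, q = Δφ/Δψ = 0.6414, d_rh = R√(Δφ²+q²Δλ²) = 3881.402 km
Excess = 3881.402 − 3803.903 = 77.499 ≈ 77 km

77 km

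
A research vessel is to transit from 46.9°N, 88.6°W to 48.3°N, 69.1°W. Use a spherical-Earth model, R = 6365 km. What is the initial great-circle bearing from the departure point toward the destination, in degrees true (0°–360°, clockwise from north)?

76.7°

N = sin Δλ·cos φ₂ = +0.2221;  D = cos φ₁ sin φ₂ − sin φ₁ cos φ₂ cos Δλ = +0.0523
initial course = atan2(N, D) = 76.75°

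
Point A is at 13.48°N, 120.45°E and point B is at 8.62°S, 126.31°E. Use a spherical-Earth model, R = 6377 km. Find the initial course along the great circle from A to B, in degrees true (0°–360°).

164.9°

θ = atan2( sin Δλ·cos φ₂ ,  cos φ₁ sin φ₂ − sin φ₁ cos φ₂ cos Δλ )
  = atan2(+0.1009, -0.3750) = 164.93°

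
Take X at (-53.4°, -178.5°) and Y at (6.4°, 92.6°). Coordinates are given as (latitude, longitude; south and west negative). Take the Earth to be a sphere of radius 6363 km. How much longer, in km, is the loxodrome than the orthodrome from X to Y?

260 km

Great circle: cos σ = sin φ₁ sin φ₂ + cos φ₁ cos φ₂ cos Δλ,  σ = 1.6490 rad → d_gc = 10492.53 km
Rhumb line: Δψ = +1.2184, q = Δφ/Δψ = 0.8566, d_rh = R√(Δφ²+q²Δλ²) = 10753.00 km
Excess = 10753.00 − 10492.53 = 260.47 ≈ 260 km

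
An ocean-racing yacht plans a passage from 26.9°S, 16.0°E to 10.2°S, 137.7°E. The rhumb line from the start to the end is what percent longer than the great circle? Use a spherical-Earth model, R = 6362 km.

Great circle: σ = 1.9618 rad → d_gc = Rσ = 12480.8 km
Rhumb: Δφ = +0.2915, Δλ = +2.1241, Δψ = +0.3088, q = Δφ/Δψ = 0.9439 → d_rh = R√(Δφ²+q²Δλ²) = 12889.6 km
Excess = (12889.6 − 12480.8) / 12480.8 = 408.8 / 12480.8 = 3.28% ≈ 3.3%

3.3%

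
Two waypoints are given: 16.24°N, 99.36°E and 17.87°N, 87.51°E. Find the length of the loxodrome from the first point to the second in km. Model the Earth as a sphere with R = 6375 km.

1273 km

Rhumb course C = atan2(Δλ, Δψ) with Δψ = ln[tan(π/4+φ₂/2)/tan(π/4+φ₁/2)] = +0.0298, Δλ = -0.2068 → C = 278.19°
d = R·|Δφ| / |cos C| = 6375·0.02845 / 0.14242 = 1273 km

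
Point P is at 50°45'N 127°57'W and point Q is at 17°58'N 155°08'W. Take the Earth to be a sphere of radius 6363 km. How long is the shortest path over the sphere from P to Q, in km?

4360 km

Haversine: a = sin²(Δφ/2)+cos φ₁ cos φ₂ sin²(Δλ/2) = 0.11288;  σ = 2·atan2(√a,√(1−a))
σ = 39.263° → d = Rσ = 6363·0.68527 = 4360 km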